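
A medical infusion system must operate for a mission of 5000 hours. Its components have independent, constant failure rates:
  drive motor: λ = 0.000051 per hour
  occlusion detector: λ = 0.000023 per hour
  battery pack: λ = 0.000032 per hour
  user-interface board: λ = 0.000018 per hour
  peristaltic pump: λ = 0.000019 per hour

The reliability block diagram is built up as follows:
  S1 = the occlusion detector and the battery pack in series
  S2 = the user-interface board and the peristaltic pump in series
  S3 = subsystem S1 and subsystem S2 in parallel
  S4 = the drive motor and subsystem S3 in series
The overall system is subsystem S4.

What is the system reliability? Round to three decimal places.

R(drive motor) = exp(−0.000051 × 5000) = 0.77492
R(occlusion detector) = exp(−0.000023 × 5000) = 0.89137
R(battery pack) = exp(−0.000032 × 5000) = 0.85214
R(user-interface board) = exp(−0.000018 × 5000) = 0.91393
R(peristaltic pump) = exp(−0.000019 × 5000) = 0.90937
Series (occlusion detector and battery pack): 0.89137 × 0.85214 = 0.75957
Series (user-interface board and peristaltic pump): 0.91393 × 0.90937 = 0.83110
Parallel ([0.75957] and [0.83110]): 1 − (1 − 0.75957)(1 − 0.83110) = 0.95939
Series (drive motor and [0.95939]): 0.77492 × 0.95939 = 0.743

0.743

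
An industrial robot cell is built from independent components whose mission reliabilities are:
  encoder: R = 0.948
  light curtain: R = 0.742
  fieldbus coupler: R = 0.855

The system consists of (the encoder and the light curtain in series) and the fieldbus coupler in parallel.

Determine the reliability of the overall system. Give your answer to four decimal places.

0.9570

Series (encoder and light curtain): 0.948000 × 0.742000 = 0.703416
Parallel ([0.703416] and fieldbus coupler): 1 − (1 − 0.703416)(1 − 0.855000) = 0.9570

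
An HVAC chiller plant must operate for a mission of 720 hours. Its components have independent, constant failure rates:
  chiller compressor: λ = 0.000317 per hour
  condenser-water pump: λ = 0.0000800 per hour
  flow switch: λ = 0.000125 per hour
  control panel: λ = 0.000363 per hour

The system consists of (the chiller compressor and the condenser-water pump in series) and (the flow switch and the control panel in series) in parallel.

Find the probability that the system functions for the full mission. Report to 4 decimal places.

0.9263

R(chiller compressor) = exp(−0.000317 × 720) = 0.795933
R(condenser-water pump) = exp(−0.0000800 × 720) = 0.944027
R(flow switch) = exp(−0.000125 × 720) = 0.913931
R(control panel) = exp(−0.000363 × 720) = 0.770004
Series (chiller compressor and condenser-water pump): 0.795933 × 0.944027 = 0.751382
Series (flow switch and control panel): 0.913931 × 0.770004 = 0.703731
Parallel ([0.751382] and [0.703731]): 1 − (1 − 0.751382)(1 − 0.703731) = 0.9263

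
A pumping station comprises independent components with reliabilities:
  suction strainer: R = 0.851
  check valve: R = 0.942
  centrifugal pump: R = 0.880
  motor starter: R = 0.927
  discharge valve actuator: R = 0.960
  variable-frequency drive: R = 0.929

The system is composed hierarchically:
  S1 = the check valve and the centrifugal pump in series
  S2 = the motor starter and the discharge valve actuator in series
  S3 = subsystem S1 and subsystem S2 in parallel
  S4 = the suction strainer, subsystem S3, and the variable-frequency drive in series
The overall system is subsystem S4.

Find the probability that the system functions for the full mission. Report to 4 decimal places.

0.7757

Series (check valve and centrifugal pump): 0.942000 × 0.880000 = 0.828960
Series (motor starter and discharge valve actuator): 0.927000 × 0.960000 = 0.889920
Parallel ([0.828960] and [0.889920]): 1 − (1 − 0.828960)(1 − 0.889920) = 0.981172
Series (suction strainer, [0.981172], and variable-frequency drive): 0.851000 × 0.981172 × 0.929000 = 0.7757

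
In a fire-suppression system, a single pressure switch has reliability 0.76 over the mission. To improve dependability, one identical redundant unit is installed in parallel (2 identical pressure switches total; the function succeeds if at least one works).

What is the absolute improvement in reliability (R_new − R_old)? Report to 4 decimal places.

R_before = 0.76
R_after = 1 − (1 − 0.76)^2 = 0.9424
ΔR = 0.9424 − 0.76 = 0.1824

0.1824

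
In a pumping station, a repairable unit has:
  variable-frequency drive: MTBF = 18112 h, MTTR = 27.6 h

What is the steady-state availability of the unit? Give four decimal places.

A(variable-frequency drive) = MTBF/(MTBF+MTTR) = 18112/(18112+27.6) = 0.9985

0.9985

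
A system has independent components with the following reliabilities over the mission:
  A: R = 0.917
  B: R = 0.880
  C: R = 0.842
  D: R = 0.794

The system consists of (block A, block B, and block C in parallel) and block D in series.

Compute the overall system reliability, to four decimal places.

Parallel (A, B, and C): 1 − (1 − 0.917000)(1 − 0.880000)(1 − 0.842000) = 0.998426
Series ([0.998426] and D): 0.998426 × 0.794000 = 0.7928

0.7928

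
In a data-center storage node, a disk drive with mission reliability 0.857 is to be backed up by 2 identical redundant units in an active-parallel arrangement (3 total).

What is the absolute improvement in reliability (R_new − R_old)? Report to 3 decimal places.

R_before = 0.857
R_after = 1 − (1 − 0.857)^3 = 0.997
ΔR = 0.997 − 0.857 = 0.140

0.140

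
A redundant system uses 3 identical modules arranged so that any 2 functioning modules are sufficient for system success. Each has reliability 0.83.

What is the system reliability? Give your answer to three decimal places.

R = Σ_{i=2}^{3} C(3,i) p^i (1−p)^{3−i} with p = 0.83
C(3,2)·0.83^2·0.17^1 = 0.35134
C(3,3)·0.83^3·0.17^0 = 0.57179
Sum = 0.923

0.923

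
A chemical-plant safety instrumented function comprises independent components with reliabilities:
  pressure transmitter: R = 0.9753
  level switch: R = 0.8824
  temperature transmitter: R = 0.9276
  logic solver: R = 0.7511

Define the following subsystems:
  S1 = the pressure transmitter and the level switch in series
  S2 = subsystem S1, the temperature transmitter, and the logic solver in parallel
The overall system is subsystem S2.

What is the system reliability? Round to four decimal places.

Series (pressure transmitter and level switch): 0.975300 × 0.882400 = 0.860605
Parallel ([0.860605], temperature transmitter, and logic solver): 1 − (1 − 0.860605)(1 − 0.927600)(1 − 0.751100) = 0.9975

0.9975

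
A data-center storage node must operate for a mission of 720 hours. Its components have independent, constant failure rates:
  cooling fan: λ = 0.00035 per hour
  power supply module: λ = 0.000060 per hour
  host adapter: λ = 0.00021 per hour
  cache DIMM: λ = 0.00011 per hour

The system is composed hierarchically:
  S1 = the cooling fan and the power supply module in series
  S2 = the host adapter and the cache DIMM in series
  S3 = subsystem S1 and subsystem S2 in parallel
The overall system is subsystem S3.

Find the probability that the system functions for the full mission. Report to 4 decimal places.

0.9474

R(cooling fan) = exp(−0.00035 × 720) = 0.777245
R(power supply module) = exp(−0.000060 × 720) = 0.957720
R(host adapter) = exp(−0.00021 × 720) = 0.859676
R(cache DIMM) = exp(−0.00011 × 720) = 0.923855
Series (cooling fan and power supply module): 0.777245 × 0.957720 = 0.744383
Series (host adapter and cache DIMM): 0.859676 × 0.923855 = 0.794216
Parallel ([0.744383] and [0.794216]): 1 − (1 − 0.744383)(1 − 0.794216) = 0.9474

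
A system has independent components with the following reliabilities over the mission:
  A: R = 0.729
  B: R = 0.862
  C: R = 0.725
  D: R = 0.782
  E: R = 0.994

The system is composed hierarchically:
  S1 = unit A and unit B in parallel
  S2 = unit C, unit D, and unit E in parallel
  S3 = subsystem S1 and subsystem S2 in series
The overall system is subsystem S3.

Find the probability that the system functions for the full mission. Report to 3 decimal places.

0.962

Parallel (A and B): 1 − (1 − 0.72900)(1 − 0.86200) = 0.96260
Parallel (C, D, and E): 1 − (1 − 0.72500)(1 − 0.78200)(1 − 0.99400) = 0.99964
Series ([0.96260] and [0.99964]): 0.96260 × 0.99964 = 0.962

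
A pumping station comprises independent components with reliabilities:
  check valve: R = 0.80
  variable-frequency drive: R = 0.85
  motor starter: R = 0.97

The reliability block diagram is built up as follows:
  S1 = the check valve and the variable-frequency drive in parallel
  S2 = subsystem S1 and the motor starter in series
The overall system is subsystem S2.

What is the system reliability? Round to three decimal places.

0.941

Parallel (check valve and variable-frequency drive): 1 − (1 − 0.80000)(1 − 0.85000) = 0.97000
Series ([0.97000] and motor starter): 0.97000 × 0.97000 = 0.941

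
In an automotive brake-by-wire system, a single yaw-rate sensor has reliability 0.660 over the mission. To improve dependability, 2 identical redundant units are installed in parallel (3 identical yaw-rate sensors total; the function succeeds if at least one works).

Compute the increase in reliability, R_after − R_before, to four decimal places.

R_before = 0.660
R_after = 1 − (1 − 0.660)^3 = 0.9607
ΔR = 0.9607 − 0.660 = 0.3007

0.3007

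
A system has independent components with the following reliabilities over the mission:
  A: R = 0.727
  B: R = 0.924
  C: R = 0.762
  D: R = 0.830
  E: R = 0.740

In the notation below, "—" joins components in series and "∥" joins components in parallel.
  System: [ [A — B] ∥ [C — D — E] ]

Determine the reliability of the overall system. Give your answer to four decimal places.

0.8254

Series (A and B): 0.727000 × 0.924000 = 0.671748
Series (C, D, and E): 0.762000 × 0.830000 × 0.740000 = 0.468020
Parallel ([0.671748] and [0.468020]): 1 − (1 − 0.671748)(1 − 0.468020) = 0.8254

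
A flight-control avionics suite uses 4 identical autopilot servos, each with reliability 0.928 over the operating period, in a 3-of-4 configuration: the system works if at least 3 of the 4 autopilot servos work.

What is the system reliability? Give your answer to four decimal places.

R = Σ_{i=3}^{4} C(4,i) p^i (1−p)^{4−i} with p = 0.928
C(4,3)·0.928^3·0.072^1 = 0.230163
C(4,4)·0.928^4·0.072^0 = 0.741638
Sum = 0.9718

0.9718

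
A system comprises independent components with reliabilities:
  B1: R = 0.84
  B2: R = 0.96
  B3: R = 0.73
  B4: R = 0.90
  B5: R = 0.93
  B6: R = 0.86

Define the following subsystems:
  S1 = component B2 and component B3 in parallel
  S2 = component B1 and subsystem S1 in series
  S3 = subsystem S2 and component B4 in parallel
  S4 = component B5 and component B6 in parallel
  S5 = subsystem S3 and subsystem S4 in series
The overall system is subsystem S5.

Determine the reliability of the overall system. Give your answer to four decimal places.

Parallel (B2 and B3): 1 − (1 − 0.960000)(1 − 0.730000) = 0.989200
Series (B1 and [0.989200]): 0.840000 × 0.989200 = 0.830928
Parallel ([0.830928] and B4): 1 − (1 − 0.830928)(1 − 0.900000) = 0.983093
Parallel (B5 and B6): 1 − (1 − 0.930000)(1 − 0.860000) = 0.990200
Series ([0.983093] and [0.990200]): 0.983093 × 0.990200 = 0.9735

0.9735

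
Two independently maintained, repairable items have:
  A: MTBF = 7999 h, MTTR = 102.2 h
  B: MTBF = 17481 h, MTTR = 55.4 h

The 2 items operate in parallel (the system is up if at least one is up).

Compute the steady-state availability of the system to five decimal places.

0.99996

A(A) = MTBF/(MTBF+MTTR) = 7999/(7999+102.2) = 0.987385
A(B) = MTBF/(MTBF+MTTR) = 17481/(17481+55.4) = 0.996841
Parallel availability: 1 − (1 − 0.987385)(1 − 0.996841) = 0.99996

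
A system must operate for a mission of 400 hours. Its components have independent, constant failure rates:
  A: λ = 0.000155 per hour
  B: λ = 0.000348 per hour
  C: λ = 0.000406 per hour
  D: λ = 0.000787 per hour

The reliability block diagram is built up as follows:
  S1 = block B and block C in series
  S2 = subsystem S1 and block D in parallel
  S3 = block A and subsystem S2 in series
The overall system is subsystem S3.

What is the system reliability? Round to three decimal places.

R(A) = exp(−0.000155 × 400) = 0.93988
R(B) = exp(−0.000348 × 400) = 0.87005
R(C) = exp(−0.000406 × 400) = 0.85010
R(D) = exp(−0.000787 × 400) = 0.72993
Series (B and C): 0.87005 × 0.85010 = 0.73963
Parallel ([0.73963] and D): 1 − (1 − 0.73963)(1 − 0.72993) = 0.92968
Series (A and [0.92968]): 0.93988 × 0.92968 = 0.874

0.874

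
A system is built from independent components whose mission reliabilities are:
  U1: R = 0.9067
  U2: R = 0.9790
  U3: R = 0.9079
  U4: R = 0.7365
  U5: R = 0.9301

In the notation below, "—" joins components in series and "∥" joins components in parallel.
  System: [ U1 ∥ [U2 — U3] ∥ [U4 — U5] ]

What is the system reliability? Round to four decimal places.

Series (U2 and U3): 0.979000 × 0.907900 = 0.888834
Series (U4 and U5): 0.736500 × 0.930100 = 0.685019
Parallel (U1, [0.888834], and [0.685019]): 1 − (1 − 0.906700)(1 − 0.888834)(1 − 0.685019) = 0.9967

0.9967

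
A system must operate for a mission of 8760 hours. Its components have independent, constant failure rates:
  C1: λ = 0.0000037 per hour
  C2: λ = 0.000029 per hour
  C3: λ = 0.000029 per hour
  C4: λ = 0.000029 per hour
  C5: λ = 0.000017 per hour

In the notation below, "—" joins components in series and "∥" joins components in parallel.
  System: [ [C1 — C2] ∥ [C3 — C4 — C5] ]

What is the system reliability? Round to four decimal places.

0.8800

R(C1) = exp(−0.0000037 × 8760) = 0.968108
R(C2) = exp(−0.000029 × 8760) = 0.775661
R(C3) = exp(−0.000029 × 8760) = 0.775661
R(C4) = exp(−0.000029 × 8760) = 0.775661
R(C5) = exp(−0.000017 × 8760) = 0.861638
Series (C1 and C2): 0.968108 × 0.775661 = 0.750924
Series (C3, C4, and C5): 0.775661 × 0.775661 × 0.861638 = 0.518404
Parallel ([0.750924] and [0.518404]): 1 − (1 − 0.750924)(1 − 0.518404) = 0.8800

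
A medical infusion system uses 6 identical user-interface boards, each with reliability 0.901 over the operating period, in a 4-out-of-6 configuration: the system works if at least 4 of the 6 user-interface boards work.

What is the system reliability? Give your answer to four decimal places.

0.9846

R = Σ_{i=4}^{6} C(6,i) p^i (1−p)^{6−i} with p = 0.901
C(6,4)·0.901^4·0.099^2 = 0.096886
C(6,5)·0.901^5·0.099^1 = 0.352704
C(6,6)·0.901^6·0.099^0 = 0.534994
Sum = 0.9846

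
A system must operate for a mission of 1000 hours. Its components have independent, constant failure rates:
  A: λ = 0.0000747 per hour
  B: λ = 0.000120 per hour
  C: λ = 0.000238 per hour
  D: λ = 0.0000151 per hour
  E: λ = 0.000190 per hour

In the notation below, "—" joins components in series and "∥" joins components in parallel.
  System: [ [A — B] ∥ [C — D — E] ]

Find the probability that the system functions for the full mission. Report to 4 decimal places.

R(A) = exp(−0.0000747 × 1000) = 0.928022
R(B) = exp(−0.000120 × 1000) = 0.886920
R(C) = exp(−0.000238 × 1000) = 0.788203
R(D) = exp(−0.0000151 × 1000) = 0.985013
R(E) = exp(−0.000190 × 1000) = 0.826959
Series (A and B): 0.928022 × 0.886920 = 0.823081
Series (C, D, and E): 0.788203 × 0.985013 × 0.826959 = 0.642043
Parallel ([0.823081] and [0.642043]): 1 − (1 − 0.823081)(1 − 0.642043) = 0.9367

0.9367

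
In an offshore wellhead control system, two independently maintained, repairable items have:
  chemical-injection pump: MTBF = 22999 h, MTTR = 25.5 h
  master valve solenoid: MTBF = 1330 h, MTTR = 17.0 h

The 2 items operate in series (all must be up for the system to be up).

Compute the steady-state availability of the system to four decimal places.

A(chemical-injection pump) = MTBF/(MTBF+MTTR) = 22999/(22999+25.5) = 0.998892
A(master valve solenoid) = MTBF/(MTBF+MTTR) = 1330/(1330+17.0) = 0.987379
Series availability: 0.998892 × 0.987379 = 0.9863

0.9863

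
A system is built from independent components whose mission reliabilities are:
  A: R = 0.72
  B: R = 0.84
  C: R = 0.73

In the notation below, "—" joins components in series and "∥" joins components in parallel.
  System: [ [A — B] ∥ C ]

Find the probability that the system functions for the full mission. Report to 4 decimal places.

0.8933

Series (A and B): 0.720000 × 0.840000 = 0.604800
Parallel ([0.604800] and C): 1 − (1 − 0.604800)(1 − 0.730000) = 0.8933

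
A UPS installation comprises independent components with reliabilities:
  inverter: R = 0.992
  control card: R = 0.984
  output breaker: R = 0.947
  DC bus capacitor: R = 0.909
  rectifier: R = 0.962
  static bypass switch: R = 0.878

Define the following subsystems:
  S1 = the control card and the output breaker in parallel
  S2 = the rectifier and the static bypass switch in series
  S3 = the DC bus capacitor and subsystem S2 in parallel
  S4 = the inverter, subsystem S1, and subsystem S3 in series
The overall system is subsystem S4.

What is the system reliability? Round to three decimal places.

0.977

Parallel (control card and output breaker): 1 − (1 − 0.98400)(1 − 0.94700) = 0.99915
Series (rectifier and static bypass switch): 0.96200 × 0.87800 = 0.84464
Parallel (DC bus capacitor and [0.84464]): 1 − (1 − 0.90900)(1 − 0.84464) = 0.98586
Series (inverter, [0.99915], and [0.98586]): 0.99200 × 0.99915 × 0.98586 = 0.977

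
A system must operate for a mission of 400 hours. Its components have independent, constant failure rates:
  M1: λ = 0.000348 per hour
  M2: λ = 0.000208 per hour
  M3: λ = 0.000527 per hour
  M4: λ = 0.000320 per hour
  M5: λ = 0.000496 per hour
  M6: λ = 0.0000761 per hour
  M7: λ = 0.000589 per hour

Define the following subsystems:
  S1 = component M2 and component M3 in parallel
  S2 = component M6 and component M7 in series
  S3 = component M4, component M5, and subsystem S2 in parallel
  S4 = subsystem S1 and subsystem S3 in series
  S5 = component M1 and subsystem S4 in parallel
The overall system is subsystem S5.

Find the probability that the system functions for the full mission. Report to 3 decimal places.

0.997

R(M1) = exp(−0.000348 × 400) = 0.87005
R(M2) = exp(−0.000208 × 400) = 0.92017
R(M3) = exp(−0.000527 × 400) = 0.80994
R(M4) = exp(−0.000320 × 400) = 0.87985
R(M5) = exp(−0.000496 × 400) = 0.82004
R(M6) = exp(−0.0000761 × 400) = 0.97002
R(M7) = exp(−0.000589 × 400) = 0.79010
Parallel (M2 and M3): 1 − (1 − 0.92017)(1 − 0.80994) = 0.98483
Series (M6 and M7): 0.97002 × 0.79010 = 0.76641
Parallel (M4, M5, and [0.76641]): 1 − (1 − 0.87985)(1 − 0.82004)(1 − 0.76641) = 0.99495
Series ([0.98483] and [0.99495]): 0.98483 × 0.99495 = 0.97986
Parallel (M1 and [0.97986]): 1 − (1 − 0.87005)(1 − 0.97986) = 0.997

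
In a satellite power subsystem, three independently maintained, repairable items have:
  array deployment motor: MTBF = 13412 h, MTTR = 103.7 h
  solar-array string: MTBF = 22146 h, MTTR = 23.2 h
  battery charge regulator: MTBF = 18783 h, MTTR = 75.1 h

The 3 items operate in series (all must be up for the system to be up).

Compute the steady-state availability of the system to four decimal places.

A(array deployment motor) = MTBF/(MTBF+MTTR) = 13412/(13412+103.7) = 0.992327
A(solar-array string) = MTBF/(MTBF+MTTR) = 22146/(22146+23.2) = 0.998954
A(battery charge regulator) = MTBF/(MTBF+MTTR) = 18783/(18783+75.1) = 0.996018
Series availability: 0.992327 × 0.998954 × 0.996018 = 0.9873

0.9873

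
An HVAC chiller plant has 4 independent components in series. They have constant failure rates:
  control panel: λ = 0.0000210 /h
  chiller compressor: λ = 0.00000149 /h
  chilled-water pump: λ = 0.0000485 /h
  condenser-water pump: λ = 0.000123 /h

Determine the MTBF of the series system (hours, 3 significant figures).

5150

Series of exponential components: λ_sys = Σ λ_i
λ_sys = 0.0000210 + 0.00000149 + 0.0000485 + 0.000123 = 1.9399e-04 /h
MTBF = 1 / λ_sys = 5150 h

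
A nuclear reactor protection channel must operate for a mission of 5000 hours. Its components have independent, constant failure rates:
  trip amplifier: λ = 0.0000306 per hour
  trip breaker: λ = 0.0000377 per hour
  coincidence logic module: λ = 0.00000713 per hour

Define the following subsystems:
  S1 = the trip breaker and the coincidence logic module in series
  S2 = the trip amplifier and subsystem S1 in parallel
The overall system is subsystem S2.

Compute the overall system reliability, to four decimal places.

0.9715

R(trip amplifier) = exp(−0.0000306 × 5000) = 0.858130
R(trip breaker) = exp(−0.0000377 × 5000) = 0.828201
R(coincidence logic module) = exp(−0.00000713 × 5000) = 0.964978
Series (trip breaker and coincidence logic module): 0.828201 × 0.964978 = 0.799196
Parallel (trip amplifier and [0.799196]): 1 − (1 − 0.858130)(1 − 0.799196) = 0.9715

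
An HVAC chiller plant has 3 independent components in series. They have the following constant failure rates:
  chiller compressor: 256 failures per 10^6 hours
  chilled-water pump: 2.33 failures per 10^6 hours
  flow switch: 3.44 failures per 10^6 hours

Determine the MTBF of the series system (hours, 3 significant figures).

Series of exponential components: λ_sys = Σ λ_i
λ_sys = 0.000256 + 0.00000233 + 0.00000344 = 2.6177e-04 /h
MTBF = 1 / λ_sys = 3820 h

3820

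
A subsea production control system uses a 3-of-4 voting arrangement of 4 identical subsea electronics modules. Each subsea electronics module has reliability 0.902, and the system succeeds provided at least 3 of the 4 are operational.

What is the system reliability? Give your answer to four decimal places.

R = Σ_{i=3}^{4} C(4,i) p^i (1−p)^{4−i} with p = 0.902
C(4,3)·0.902^3·0.098^1 = 0.287677
C(4,4)·0.902^4·0.098^0 = 0.661951
Sum = 0.9496

0.9496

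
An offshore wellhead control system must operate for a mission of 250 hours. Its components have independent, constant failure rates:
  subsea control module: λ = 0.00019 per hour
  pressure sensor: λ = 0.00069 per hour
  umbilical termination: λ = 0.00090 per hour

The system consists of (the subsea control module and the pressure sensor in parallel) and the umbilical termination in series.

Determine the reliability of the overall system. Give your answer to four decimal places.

0.7926

R(subsea control module) = exp(−0.00019 × 250) = 0.953610
R(pressure sensor) = exp(−0.00069 × 250) = 0.841558
R(umbilical termination) = exp(−0.00090 × 250) = 0.798516
Parallel (subsea control module and pressure sensor): 1 − (1 − 0.953610)(1 − 0.841558) = 0.992650
Series ([0.992650] and umbilical termination): 0.992650 × 0.798516 = 0.7926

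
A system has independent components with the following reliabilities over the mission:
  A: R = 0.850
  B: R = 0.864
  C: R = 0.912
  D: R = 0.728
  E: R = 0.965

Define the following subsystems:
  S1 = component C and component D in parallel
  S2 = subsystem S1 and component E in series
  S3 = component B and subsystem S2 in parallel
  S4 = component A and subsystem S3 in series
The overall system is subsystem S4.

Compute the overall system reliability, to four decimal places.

0.8433

Parallel (C and D): 1 − (1 − 0.912000)(1 − 0.728000) = 0.976064
Series ([0.976064] and E): 0.976064 × 0.965000 = 0.941902
Parallel (B and [0.941902]): 1 − (1 − 0.864000)(1 − 0.941902) = 0.992099
Series (A and [0.992099]): 0.850000 × 0.992099 = 0.8433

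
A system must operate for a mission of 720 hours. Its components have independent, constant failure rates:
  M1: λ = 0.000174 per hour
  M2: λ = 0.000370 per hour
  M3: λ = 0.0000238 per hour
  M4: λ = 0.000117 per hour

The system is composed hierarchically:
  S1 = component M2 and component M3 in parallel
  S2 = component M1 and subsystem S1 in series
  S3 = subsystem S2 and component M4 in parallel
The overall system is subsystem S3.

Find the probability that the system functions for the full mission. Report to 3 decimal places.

0.990

R(M1) = exp(−0.000174 × 720) = 0.88225
R(M2) = exp(−0.000370 × 720) = 0.76613
R(M3) = exp(−0.0000238 × 720) = 0.98301
R(M4) = exp(−0.000117 × 720) = 0.91921
Parallel (M2 and M3): 1 − (1 − 0.76613)(1 − 0.98301) = 0.99603
Series (M1 and [0.99603]): 0.88225 × 0.99603 = 0.87875
Parallel ([0.87875] and M4): 1 − (1 − 0.87875)(1 − 0.91921) = 0.990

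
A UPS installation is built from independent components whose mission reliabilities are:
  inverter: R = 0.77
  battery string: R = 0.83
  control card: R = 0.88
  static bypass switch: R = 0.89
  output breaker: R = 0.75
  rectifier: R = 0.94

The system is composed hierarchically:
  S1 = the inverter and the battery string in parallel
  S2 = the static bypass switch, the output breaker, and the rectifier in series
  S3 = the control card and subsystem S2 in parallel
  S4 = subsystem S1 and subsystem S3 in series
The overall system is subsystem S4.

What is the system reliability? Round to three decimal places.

0.918

Parallel (inverter and battery string): 1 − (1 − 0.77000)(1 − 0.83000) = 0.96090
Series (static bypass switch, output breaker, and rectifier): 0.89000 × 0.75000 × 0.94000 = 0.62745
Parallel (control card and [0.62745]): 1 − (1 − 0.88000)(1 − 0.62745) = 0.95529
Series ([0.96090] and [0.95529]): 0.96090 × 0.95529 = 0.918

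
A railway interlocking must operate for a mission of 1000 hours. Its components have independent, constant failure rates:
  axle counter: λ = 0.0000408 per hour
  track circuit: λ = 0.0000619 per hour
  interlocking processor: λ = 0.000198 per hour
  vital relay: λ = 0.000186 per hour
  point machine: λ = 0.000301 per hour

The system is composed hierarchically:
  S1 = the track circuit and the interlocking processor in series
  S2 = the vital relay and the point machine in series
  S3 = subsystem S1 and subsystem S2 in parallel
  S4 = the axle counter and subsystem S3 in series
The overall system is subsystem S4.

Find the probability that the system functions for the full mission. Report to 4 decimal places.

R(axle counter) = exp(−0.0000408 × 1000) = 0.960021
R(track circuit) = exp(−0.0000619 × 1000) = 0.939977
R(interlocking processor) = exp(−0.000198 × 1000) = 0.820370
R(vital relay) = exp(−0.000186 × 1000) = 0.830274
R(point machine) = exp(−0.000301 × 1000) = 0.740078
Series (track circuit and interlocking processor): 0.939977 × 0.820370 = 0.771129
Series (vital relay and point machine): 0.830274 × 0.740078 = 0.614468
Parallel ([0.771129] and [0.614468]): 1 − (1 − 0.771129)(1 − 0.614468) = 0.911763
Series (axle counter and [0.911763]): 0.960021 × 0.911763 = 0.8753

0.8753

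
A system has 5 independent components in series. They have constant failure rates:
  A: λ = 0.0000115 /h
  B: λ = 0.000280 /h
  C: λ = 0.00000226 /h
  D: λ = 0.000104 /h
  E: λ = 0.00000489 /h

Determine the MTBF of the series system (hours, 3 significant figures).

Series of exponential components: λ_sys = Σ λ_i
λ_sys = 0.0000115 + 0.000280 + 0.00000226 + 0.000104 + 0.00000489 = 4.0265e-04 /h
MTBF = 1 / λ_sys = 2480 h

2480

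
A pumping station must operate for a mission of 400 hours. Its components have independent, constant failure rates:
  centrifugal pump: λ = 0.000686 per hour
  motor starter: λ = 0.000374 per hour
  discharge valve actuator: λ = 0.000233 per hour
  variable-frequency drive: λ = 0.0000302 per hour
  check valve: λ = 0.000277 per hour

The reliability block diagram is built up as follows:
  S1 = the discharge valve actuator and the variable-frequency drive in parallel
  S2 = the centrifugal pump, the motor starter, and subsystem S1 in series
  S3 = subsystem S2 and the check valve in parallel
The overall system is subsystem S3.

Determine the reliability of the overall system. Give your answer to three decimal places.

0.964

R(centrifugal pump) = exp(−0.000686 × 400) = 0.76003
R(motor starter) = exp(−0.000374 × 400) = 0.86105
R(discharge valve actuator) = exp(−0.000233 × 400) = 0.91101
R(variable-frequency drive) = exp(−0.0000302 × 400) = 0.98799
R(check valve) = exp(−0.000277 × 400) = 0.89512
Parallel (discharge valve actuator and variable-frequency drive): 1 − (1 − 0.91101)(1 − 0.98799) = 0.99893
Series (centrifugal pump, motor starter, and [0.99893]): 0.76003 × 0.86105 × 0.99893 = 0.65372
Parallel ([0.65372] and check valve): 1 − (1 − 0.65372)(1 − 0.89512) = 0.964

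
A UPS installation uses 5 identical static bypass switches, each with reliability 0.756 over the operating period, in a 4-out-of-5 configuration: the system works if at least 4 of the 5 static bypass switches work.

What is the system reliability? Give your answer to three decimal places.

R = Σ_{i=4}^{5} C(5,i) p^i (1−p)^{5−i} with p = 0.756
C(5,4)·0.756^4·0.244^1 = 0.39852
C(5,5)·0.756^5·0.244^0 = 0.24695
Sum = 0.645

0.645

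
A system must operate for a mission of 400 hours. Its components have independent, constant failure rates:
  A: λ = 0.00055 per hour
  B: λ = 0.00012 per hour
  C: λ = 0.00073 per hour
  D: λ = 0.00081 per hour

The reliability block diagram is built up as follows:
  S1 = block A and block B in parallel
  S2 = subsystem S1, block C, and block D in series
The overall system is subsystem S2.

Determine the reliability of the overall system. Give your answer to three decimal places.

0.535

R(A) = exp(−0.00055 × 400) = 0.80252
R(B) = exp(−0.00012 × 400) = 0.95313
R(C) = exp(−0.00073 × 400) = 0.74677
R(D) = exp(−0.00081 × 400) = 0.72325
Parallel (A and B): 1 − (1 − 0.80252)(1 − 0.95313) = 0.99074
Series ([0.99074], C, and D): 0.99074 × 0.74677 × 0.72325 = 0.535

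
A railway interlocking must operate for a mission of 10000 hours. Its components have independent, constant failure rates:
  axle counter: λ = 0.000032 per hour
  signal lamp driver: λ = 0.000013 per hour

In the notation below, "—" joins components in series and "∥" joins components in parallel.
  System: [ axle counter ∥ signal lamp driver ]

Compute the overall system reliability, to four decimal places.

0.9666

R(axle counter) = exp(−0.000032 × 10000) = 0.726149
R(signal lamp driver) = exp(−0.000013 × 10000) = 0.878095
Parallel (axle counter and signal lamp driver): 1 − (1 − 0.726149)(1 − 0.878095) = 0.9666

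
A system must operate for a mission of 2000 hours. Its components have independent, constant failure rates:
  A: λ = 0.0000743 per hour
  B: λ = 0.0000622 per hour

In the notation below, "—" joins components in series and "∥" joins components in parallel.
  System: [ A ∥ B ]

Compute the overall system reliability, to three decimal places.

R(A) = exp(−0.0000743 × 2000) = 0.86191
R(B) = exp(−0.0000622 × 2000) = 0.88303
Parallel (A and B): 1 − (1 − 0.86191)(1 − 0.88303) = 0.984

0.984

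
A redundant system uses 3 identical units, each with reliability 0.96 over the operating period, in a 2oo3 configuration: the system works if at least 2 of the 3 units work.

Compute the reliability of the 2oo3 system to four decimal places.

R = Σ_{i=2}^{3} C(3,i) p^i (1−p)^{3−i} with p = 0.96
C(3,2)·0.96^2·0.04^1 = 0.110592
C(3,3)·0.96^3·0.04^0 = 0.884736
Sum = 0.9953

0.9953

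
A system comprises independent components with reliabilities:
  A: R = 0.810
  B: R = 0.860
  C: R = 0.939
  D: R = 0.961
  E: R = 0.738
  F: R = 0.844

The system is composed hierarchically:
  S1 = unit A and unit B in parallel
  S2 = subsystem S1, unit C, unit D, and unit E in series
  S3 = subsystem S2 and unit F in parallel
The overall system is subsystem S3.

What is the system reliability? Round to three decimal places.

0.945

Parallel (A and B): 1 − (1 − 0.81000)(1 − 0.86000) = 0.97340
Series ([0.97340], C, D, and E): 0.97340 × 0.93900 × 0.96100 × 0.73800 = 0.64824
Parallel ([0.64824] and F): 1 − (1 − 0.64824)(1 − 0.84400) = 0.945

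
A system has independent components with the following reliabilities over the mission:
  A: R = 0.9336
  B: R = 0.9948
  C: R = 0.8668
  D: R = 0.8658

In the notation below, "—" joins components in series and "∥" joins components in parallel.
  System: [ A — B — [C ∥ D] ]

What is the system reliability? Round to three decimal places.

Parallel (C and D): 1 − (1 − 0.86680)(1 − 0.86580) = 0.98212
Series (A, B, and [0.98212]): 0.93360 × 0.99480 × 0.98212 = 0.912

0.912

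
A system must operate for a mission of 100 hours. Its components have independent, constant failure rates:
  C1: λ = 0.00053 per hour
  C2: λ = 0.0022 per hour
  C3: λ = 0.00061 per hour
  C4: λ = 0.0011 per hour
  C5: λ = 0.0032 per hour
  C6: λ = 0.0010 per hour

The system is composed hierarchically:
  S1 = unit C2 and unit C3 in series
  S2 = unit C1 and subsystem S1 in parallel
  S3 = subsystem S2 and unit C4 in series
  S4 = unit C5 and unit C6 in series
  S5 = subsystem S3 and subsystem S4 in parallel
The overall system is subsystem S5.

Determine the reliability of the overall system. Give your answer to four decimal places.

R(C1) = exp(−0.00053 × 100) = 0.948380
R(C2) = exp(−0.0022 × 100) = 0.802519
R(C3) = exp(−0.00061 × 100) = 0.940823
R(C4) = exp(−0.0011 × 100) = 0.895834
R(C5) = exp(−0.0032 × 100) = 0.726149
R(C6) = exp(−0.0010 × 100) = 0.904837
Series (C2 and C3): 0.802519 × 0.940823 = 0.755028
Parallel (C1 and [0.755028]): 1 − (1 − 0.948380)(1 − 0.755028) = 0.987355
Series ([0.987355] and C4): 0.987355 × 0.895834 = 0.884506
Series (C5 and C6): 0.726149 × 0.904837 = 0.657046
Parallel ([0.884506] and [0.657046]): 1 − (1 − 0.884506)(1 − 0.657046) = 0.9604

0.9604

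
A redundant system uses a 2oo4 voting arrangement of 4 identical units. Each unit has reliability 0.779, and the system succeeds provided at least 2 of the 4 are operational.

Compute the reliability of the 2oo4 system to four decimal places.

R = Σ_{i=2}^{4} C(4,i) p^i (1−p)^{4−i} with p = 0.779
C(4,2)·0.779^2·0.221^2 = 0.177832
C(4,3)·0.779^3·0.221^1 = 0.417893
C(4,4)·0.779^4·0.221^0 = 0.368256
Sum = 0.9640

0.9640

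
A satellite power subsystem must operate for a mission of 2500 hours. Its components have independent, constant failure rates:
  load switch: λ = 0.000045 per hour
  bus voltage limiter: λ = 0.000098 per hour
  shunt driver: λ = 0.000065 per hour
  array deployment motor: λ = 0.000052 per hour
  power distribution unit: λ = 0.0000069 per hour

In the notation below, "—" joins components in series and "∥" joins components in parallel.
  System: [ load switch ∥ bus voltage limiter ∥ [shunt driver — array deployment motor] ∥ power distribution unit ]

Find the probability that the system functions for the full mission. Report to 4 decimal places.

R(load switch) = exp(−0.000045 × 2500) = 0.893597
R(bus voltage limiter) = exp(−0.000098 × 2500) = 0.782705
R(shunt driver) = exp(−0.000065 × 2500) = 0.850016
R(array deployment motor) = exp(−0.000052 × 2500) = 0.878095
R(power distribution unit) = exp(−0.0000069 × 2500) = 0.982898
Series (shunt driver and array deployment motor): 0.850016 × 0.878095 = 0.746395
Parallel (load switch, bus voltage limiter, [0.746395], and power distribution unit): 1 − (1 − 0.893597)(1 − 0.782705)(1 − 0.746395)(1 − 0.982898) = 0.9999

0.9999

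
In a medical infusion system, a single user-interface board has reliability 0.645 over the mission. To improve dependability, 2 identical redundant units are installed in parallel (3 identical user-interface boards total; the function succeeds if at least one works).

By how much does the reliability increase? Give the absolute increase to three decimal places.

0.310

R_before = 0.645
R_after = 1 − (1 − 0.645)^3 = 0.955
ΔR = 0.955 − 0.645 = 0.310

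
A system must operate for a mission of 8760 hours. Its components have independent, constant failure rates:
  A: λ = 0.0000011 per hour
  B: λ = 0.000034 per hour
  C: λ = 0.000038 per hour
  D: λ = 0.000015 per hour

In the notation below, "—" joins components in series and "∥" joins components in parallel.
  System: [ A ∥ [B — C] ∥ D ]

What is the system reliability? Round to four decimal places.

R(A) = exp(−0.0000011 × 8760) = 0.990410
R(B) = exp(−0.000034 × 8760) = 0.742420
R(C) = exp(−0.000038 × 8760) = 0.716856
R(D) = exp(−0.000015 × 8760) = 0.876867
Series (B and C): 0.742420 × 0.716856 = 0.532208
Parallel (A, [0.532208], and D): 1 − (1 − 0.990410)(1 − 0.532208)(1 − 0.876867) = 0.9994

0.9994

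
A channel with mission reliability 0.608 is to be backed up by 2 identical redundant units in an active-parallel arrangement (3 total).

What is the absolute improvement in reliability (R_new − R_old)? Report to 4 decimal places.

0.3318

R_before = 0.608
R_after = 1 − (1 − 0.608)^3 = 0.9398
ΔR = 0.9398 − 0.608 = 0.3318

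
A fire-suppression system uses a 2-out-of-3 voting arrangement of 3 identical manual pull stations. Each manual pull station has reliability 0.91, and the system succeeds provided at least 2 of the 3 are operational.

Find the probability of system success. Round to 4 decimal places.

0.9772

R = Σ_{i=2}^{3} C(3,i) p^i (1−p)^{3−i} with p = 0.91
C(3,2)·0.91^2·0.09^1 = 0.223587
C(3,3)·0.91^3·0.09^0 = 0.753571
Sum = 0.9772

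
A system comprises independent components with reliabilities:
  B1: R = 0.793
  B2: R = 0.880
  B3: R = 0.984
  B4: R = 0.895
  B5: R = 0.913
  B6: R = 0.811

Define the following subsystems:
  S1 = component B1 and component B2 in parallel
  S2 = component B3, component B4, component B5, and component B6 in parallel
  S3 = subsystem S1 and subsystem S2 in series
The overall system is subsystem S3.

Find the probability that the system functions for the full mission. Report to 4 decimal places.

0.9751

Parallel (B1 and B2): 1 − (1 − 0.793000)(1 − 0.880000) = 0.975160
Parallel (B3, B4, B5, and B6): 1 − (1 − 0.984000)(1 − 0.895000)(1 − 0.913000)(1 − 0.811000) = 0.999972
Series ([0.975160] and [0.999972]): 0.975160 × 0.999972 = 0.9751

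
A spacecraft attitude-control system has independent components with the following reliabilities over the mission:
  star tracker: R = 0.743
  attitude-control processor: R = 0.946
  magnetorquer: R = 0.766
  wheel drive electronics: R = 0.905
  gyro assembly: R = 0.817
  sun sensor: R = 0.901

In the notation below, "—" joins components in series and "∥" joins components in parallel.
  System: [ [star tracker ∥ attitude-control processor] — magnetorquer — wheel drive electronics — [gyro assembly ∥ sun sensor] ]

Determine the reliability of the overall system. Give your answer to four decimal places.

0.6712

Parallel (star tracker and attitude-control processor): 1 − (1 − 0.743000)(1 − 0.946000) = 0.986122
Parallel (gyro assembly and sun sensor): 1 − (1 − 0.817000)(1 − 0.901000) = 0.981883
Series ([0.986122], magnetorquer, wheel drive electronics, and [0.981883]): 0.986122 × 0.766000 × 0.905000 × 0.981883 = 0.6712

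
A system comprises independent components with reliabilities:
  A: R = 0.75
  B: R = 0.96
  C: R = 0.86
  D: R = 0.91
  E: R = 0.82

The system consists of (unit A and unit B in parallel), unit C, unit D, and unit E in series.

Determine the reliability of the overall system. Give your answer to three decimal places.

Parallel (A and B): 1 − (1 − 0.75000)(1 − 0.96000) = 0.99000
Series ([0.99000], C, D, and E): 0.99000 × 0.86000 × 0.91000 × 0.82000 = 0.635

0.635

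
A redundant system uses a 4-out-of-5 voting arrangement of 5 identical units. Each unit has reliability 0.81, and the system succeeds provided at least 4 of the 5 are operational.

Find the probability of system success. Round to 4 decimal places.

R = Σ_{i=4}^{5} C(5,i) p^i (1−p)^{5−i} with p = 0.81
C(5,4)·0.81^4·0.19^1 = 0.408944
C(5,5)·0.81^5·0.19^0 = 0.348678
Sum = 0.7576

0.7576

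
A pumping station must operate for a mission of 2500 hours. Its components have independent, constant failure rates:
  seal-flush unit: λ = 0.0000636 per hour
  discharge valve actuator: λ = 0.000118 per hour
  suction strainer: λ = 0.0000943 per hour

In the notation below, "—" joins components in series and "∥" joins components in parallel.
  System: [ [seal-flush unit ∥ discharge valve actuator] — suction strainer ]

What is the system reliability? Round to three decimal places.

R(seal-flush unit) = exp(−0.0000636 × 2500) = 0.85300
R(discharge valve actuator) = exp(−0.000118 × 2500) = 0.74453
R(suction strainer) = exp(−0.0000943 × 2500) = 0.78998
Parallel (seal-flush unit and discharge valve actuator): 1 − (1 − 0.85300)(1 − 0.74453) = 0.96245
Series ([0.96245] and suction strainer): 0.96245 × 0.78998 = 0.760

0.760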